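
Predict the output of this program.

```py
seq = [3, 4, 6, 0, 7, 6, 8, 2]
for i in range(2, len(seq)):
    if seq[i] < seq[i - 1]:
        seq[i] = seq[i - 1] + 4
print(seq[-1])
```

26

i=2: 6>=4, unchanged → [3, 4, 6, 0, 7, 6, 8, 2]
i=3: 0<6, seq[3] = 6+4 = 10 → [3, 4, 6, 10, 7, 6, 8, 2]
i=4: 7<10, seq[4] = 10+4 = 14 → [3, 4, 6, 10, 14, 6, 8, 2]
i=5: 6<14, seq[5] = 14+4 = 18 → [3, 4, 6, 10, 14, 18, 8, 2]
i=6: 8<18, seq[6] = 18+4 = 22 → [3, 4, 6, 10, 14, 18, 22, 2]
i=7: 2<22, seq[7] = 22+4 = 26 → [3, 4, 6, 10, 14, 18, 22, 26]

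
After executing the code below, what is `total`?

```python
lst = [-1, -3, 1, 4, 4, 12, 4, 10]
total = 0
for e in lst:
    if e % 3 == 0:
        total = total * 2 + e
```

e=-1: not %3==0
e=-3: %3==0, total = 0*2+(-3) = -3
e=1: not %3==0
e=4: not %3==0
e=4: not %3==0
e=12: %3==0, total = (-3)*2+12 = 6
e=4: not %3==0
e=10: not %3==0

6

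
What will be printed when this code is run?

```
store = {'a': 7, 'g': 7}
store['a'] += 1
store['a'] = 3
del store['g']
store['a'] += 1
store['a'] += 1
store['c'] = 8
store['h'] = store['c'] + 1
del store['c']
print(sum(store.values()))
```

store['a'] = 7+1 = 8 → {'a': 8, 'g': 7}
store['a'] = 3 → {'a': 3, 'g': 7}
del 'g' → {'a': 3}
store['a'] = 3+1 = 4 → {'a': 4}
store['a'] = 4+1 = 5 → {'a': 5}
store['c'] = 8 → {'a': 5, 'c': 8}
store['h'] = store['c']+1 = 9 → {'a': 5, 'c': 8, 'h': 9}
del 'c' → {'a': 5, 'h': 9}
sum of values = 14

14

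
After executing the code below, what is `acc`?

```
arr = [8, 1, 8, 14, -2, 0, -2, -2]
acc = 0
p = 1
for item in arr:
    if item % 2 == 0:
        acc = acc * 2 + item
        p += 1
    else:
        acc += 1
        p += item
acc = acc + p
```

1043

item=8: even, acc = 0*2+8 = 8; p=2
item=1: not even, acc = 8+1 = 9; p=3
item=8: even, acc = 9*2+8 = 26; p=4
item=14: even, acc = 26*2+14 = 66; p=5
item=-2: even, acc = 66*2+(-2) = 130; p=6
item=0: even, acc = 130*2+0 = 260; p=7
item=-2: even, acc = 260*2+(-2) = 518; p=8
item=-2: even, acc = 518*2+(-2) = 1034; p=9
acc+p = 1034+9 = 1043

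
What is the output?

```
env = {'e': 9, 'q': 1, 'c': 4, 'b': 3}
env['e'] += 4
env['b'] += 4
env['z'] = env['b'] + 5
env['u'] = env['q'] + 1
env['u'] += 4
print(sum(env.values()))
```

env['e'] = 9+4 = 13 → {'e': 13, 'q': 1, 'c': 4, 'b': 3}
env['b'] = 3+4 = 7 → {'e': 13, 'q': 1, 'c': 4, 'b': 7}
env['z'] = env['b']+5 = 12 → {'e': 13, 'q': 1, 'c': 4, 'b': 7, 'z': 12}
env['u'] = env['q']+1 = 2 → {'e': 13, 'q': 1, 'c': 4, 'b': 7, 'z': 12, 'u': 2}
env['u'] = 2+4 = 6 → {'e': 13, 'q': 1, 'c': 4, 'b': 7, 'z': 12, 'u': 6}
sum of values = 43

43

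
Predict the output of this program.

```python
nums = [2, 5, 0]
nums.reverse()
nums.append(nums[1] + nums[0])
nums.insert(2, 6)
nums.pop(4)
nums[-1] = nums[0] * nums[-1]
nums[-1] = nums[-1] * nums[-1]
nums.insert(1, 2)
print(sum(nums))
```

reverse → [0, 5, 2]
append nums[1]+nums[0] = 5+0 = 5 → [0, 5, 2, 5]
insert 6 at 2 → [0, 5, 6, 2, 5]
pop(4) removes 5 → [0, 5, 6, 2]
nums[-1] = nums[0]*nums[-1] = 0*2 = 0 → [0, 5, 6, 0]
nums[-1] = nums[-1]*nums[-1] = 0*0 = 0 → [0, 5, 6, 0]
insert 2 at 1 → [0, 2, 5, 6, 0]
sum = 13

13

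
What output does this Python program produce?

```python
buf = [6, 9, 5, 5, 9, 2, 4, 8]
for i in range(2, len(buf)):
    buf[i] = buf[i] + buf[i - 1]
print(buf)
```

i=2: buf[2] = 5+9 = 14 → [6, 9, 14, 5, 9, 2, 4, 8]
i=3: buf[3] = 5+14 = 19 → [6, 9, 14, 19, 9, 2, 4, 8]
i=4: buf[4] = 9+19 = 28 → [6, 9, 14, 19, 28, 2, 4, 8]
i=5: buf[5] = 2+28 = 30 → [6, 9, 14, 19, 28, 30, 4, 8]
i=6: buf[6] = 4+30 = 34 → [6, 9, 14, 19, 28, 30, 34, 8]
i=7: buf[7] = 8+34 = 42 → [6, 9, 14, 19, 28, 30, 34, 42]

[6, 9, 14, 19, 28, 30, 34, 42]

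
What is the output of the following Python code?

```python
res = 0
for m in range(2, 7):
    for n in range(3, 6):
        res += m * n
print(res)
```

m=2,n=3: res = 0+6 = 6
m=2,n=4: res = 6+8 = 14
m=2,n=5: res = 14+10 = 24
m=3,n=3: res = 24+9 = 33
m=3,n=4: res = 33+12 = 45
m=3,n=5: res = 45+15 = 60
m=4,n=3: res = 60+12 = 72
m=4,n=4: res = 72+16 = 88
m=4,n=5: res = 88+20 = 108
m=5,n=3: res = 108+15 = 123
m=5,n=4: res = 123+20 = 143
m=5,n=5: res = 143+25 = 168
m=6,n=3: res = 168+18 = 186
m=6,n=4: res = 186+24 = 210
m=6,n=5: res = 210+30 = 240

240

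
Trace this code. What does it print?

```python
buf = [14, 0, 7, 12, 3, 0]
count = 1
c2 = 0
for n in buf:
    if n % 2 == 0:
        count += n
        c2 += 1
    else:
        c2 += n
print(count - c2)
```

13

n=14: even, count = 1+14 = 15; c2=1
n=0: even, count = 15+0 = 15; c2=2
n=7: not even; c2=9
n=12: even, count = 15+12 = 27; c2=10
n=3: not even; c2=13
n=0: even, count = 27+0 = 27; c2=14
count-c2 = 27-14 = 13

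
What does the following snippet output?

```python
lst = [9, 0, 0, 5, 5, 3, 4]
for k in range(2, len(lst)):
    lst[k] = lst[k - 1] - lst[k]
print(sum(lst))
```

-36

k=2: lst[2] = 0-0 = 0 → [9, 0, 0, 5, 5, 3, 4]
k=3: lst[3] = 0-5 = -5 → [9, 0, 0, -5, 5, 3, 4]
k=4: lst[4] = (-5)-5 = -10 → [9, 0, 0, -5, -10, 3, 4]
k=5: lst[5] = (-10)-3 = -13 → [9, 0, 0, -5, -10, -13, 4]
k=6: lst[6] = (-13)-4 = -17 → [9, 0, 0, -5, -10, -13, -17]
sum = -36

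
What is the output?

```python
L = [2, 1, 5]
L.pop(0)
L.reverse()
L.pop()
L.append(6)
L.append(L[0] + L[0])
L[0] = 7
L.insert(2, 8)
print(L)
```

[7, 6, 8, 10]

pop(0) removes 2 → [1, 5]
reverse → [5, 1]
pop() removes 1 → [5]
append 6 → [5, 6]
append L[0]+L[0] = 5+5 = 10 → [5, 6, 10]
L[0] = 7 → [7, 6, 10]
insert 8 at 2 → [7, 6, 8, 10]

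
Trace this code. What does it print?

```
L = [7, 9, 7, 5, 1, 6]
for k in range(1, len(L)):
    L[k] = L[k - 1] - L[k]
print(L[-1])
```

k=1: L[1] = 7-9 = -2 → [7, -2, 7, 5, 1, 6]
k=2: L[2] = (-2)-7 = -9 → [7, -2, -9, 5, 1, 6]
k=3: L[3] = (-9)-5 = -14 → [7, -2, -9, -14, 1, 6]
k=4: L[4] = (-14)-1 = -15 → [7, -2, -9, -14, -15, 6]
k=5: L[5] = (-15)-6 = -21 → [7, -2, -9, -14, -15, -21]

-21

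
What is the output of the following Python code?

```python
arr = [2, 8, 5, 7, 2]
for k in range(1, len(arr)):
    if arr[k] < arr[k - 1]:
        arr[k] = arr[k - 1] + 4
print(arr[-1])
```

k=1: 8>=2, unchanged → [2, 8, 5, 7, 2]
k=2: 5<8, arr[2] = 8+4 = 12 → [2, 8, 12, 7, 2]
k=3: 7<12, arr[3] = 12+4 = 16 → [2, 8, 12, 16, 2]
k=4: 2<16, arr[4] = 16+4 = 20 → [2, 8, 12, 16, 20]

20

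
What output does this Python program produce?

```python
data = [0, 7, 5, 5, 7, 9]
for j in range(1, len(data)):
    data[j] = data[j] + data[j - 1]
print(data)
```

[0, 7, 12, 17, 24, 33]

j=1: data[1] = 7+0 = 7 → [0, 7, 5, 5, 7, 9]
j=2: data[2] = 5+7 = 12 → [0, 7, 12, 5, 7, 9]
j=3: data[3] = 5+12 = 17 → [0, 7, 12, 17, 7, 9]
j=4: data[4] = 7+17 = 24 → [0, 7, 12, 17, 24, 9]
j=5: data[5] = 9+24 = 33 → [0, 7, 12, 17, 24, 33]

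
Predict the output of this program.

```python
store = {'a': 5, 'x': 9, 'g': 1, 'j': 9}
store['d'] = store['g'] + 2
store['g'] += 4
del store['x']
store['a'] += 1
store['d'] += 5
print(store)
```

{'a': 6, 'g': 5, 'j': 9, 'd': 8}

store['d'] = store['g']+2 = 3 → {'a': 5, 'x': 9, 'g': 1, 'j': 9, 'd': 3}
store['g'] = 1+4 = 5 → {'a': 5, 'x': 9, 'g': 5, 'j': 9, 'd': 3}
del 'x' → {'a': 5, 'g': 5, 'j': 9, 'd': 3}
store['a'] = 5+1 = 6 → {'a': 6, 'g': 5, 'j': 9, 'd': 3}
store['d'] = 3+5 = 8 → {'a': 6, 'g': 5, 'j': 9, 'd': 8}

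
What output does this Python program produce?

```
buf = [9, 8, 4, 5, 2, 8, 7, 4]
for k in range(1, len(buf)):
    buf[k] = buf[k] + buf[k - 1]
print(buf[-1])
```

47

k=1: buf[1] = 8+9 = 17 → [9, 17, 4, 5, 2, 8, 7, 4]
k=2: buf[2] = 4+17 = 21 → [9, 17, 21, 5, 2, 8, 7, 4]
k=3: buf[3] = 5+21 = 26 → [9, 17, 21, 26, 2, 8, 7, 4]
k=4: buf[4] = 2+26 = 28 → [9, 17, 21, 26, 28, 8, 7, 4]
k=5: buf[5] = 8+28 = 36 → [9, 17, 21, 26, 28, 36, 7, 4]
k=6: buf[6] = 7+36 = 43 → [9, 17, 21, 26, 28, 36, 43, 4]
k=7: buf[7] = 4+43 = 47 → [9, 17, 21, 26, 28, 36, 43, 47]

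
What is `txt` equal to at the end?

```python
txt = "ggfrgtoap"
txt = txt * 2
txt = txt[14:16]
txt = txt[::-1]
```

repeat ×2 → 'ggfrgtoapggfrgtoap'
slice [14:16] → 'to'
reverse → 'ot'

'ot'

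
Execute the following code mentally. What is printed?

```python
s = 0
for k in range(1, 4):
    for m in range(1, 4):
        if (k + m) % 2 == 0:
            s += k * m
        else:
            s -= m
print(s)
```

k=1,m=1: even sum, s = 0+1 = 1
k=1,m=2: odd sum, s = 1-2 = -1
k=1,m=3: even sum, s = (-1)+3 = 2
k=2,m=1: odd sum, s = 2-1 = 1
k=2,m=2: even sum, s = 1+4 = 5
k=2,m=3: odd sum, s = 5-3 = 2
k=3,m=1: even sum, s = 2+3 = 5
k=3,m=2: odd sum, s = 5-2 = 3
k=3,m=3: even sum, s = 3+9 = 12

12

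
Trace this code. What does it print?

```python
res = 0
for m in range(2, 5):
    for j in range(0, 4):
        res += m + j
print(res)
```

m=2,j=0: res = 0+2 = 2
m=2,j=1: res = 2+3 = 5
m=2,j=2: res = 5+4 = 9
m=2,j=3: res = 9+5 = 14
m=3,j=0: res = 14+3 = 17
m=3,j=1: res = 17+4 = 21
m=3,j=2: res = 21+5 = 26
m=3,j=3: res = 26+6 = 32
m=4,j=0: res = 32+4 = 36
m=4,j=1: res = 36+5 = 41
m=4,j=2: res = 41+6 = 47
m=4,j=3: res = 47+7 = 54

54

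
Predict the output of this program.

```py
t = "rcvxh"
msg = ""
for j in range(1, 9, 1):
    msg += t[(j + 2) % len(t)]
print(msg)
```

xhrcvxhr

j=1: add t[3]='x' → 'x'
j=2: add t[4]='h' → 'xh'
j=3: add t[0]='r' → 'xhr'
j=4: add t[1]='c' → 'xhrc'
j=5: add t[2]='v' → 'xhrcv'
j=6: add t[3]='x' → 'xhrcvx'
j=7: add t[4]='h' → 'xhrcvxh'
j=8: add t[0]='r' → 'xhrcvxhr'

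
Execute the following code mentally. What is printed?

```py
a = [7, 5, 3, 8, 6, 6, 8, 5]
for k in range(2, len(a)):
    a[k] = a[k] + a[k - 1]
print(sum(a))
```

k=2: a[2] = 3+5 = 8 → [7, 5, 8, 8, 6, 6, 8, 5]
k=3: a[3] = 8+8 = 16 → [7, 5, 8, 16, 6, 6, 8, 5]
k=4: a[4] = 6+16 = 22 → [7, 5, 8, 16, 22, 6, 8, 5]
k=5: a[5] = 6+22 = 28 → [7, 5, 8, 16, 22, 28, 8, 5]
k=6: a[6] = 8+28 = 36 → [7, 5, 8, 16, 22, 28, 36, 5]
k=7: a[7] = 5+36 = 41 → [7, 5, 8, 16, 22, 28, 36, 41]
sum = 163

163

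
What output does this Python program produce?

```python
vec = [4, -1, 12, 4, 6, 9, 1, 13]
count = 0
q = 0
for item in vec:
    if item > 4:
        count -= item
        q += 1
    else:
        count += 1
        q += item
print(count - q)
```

item=4: not >4, count = 0+1 = 1; q=4
item=-1: not >4, count = 1+1 = 2; q=3
item=12: >4, count = 2-12 = -10; q=4
item=4: not >4, count = (-10)+1 = -9; q=8
item=6: >4, count = (-9)-6 = -15; q=9
item=9: >4, count = (-15)-9 = -24; q=10
item=1: not >4, count = (-24)+1 = -23; q=11
item=13: >4, count = (-23)-13 = -36; q=12
count-q = (-36)-12 = -48

-48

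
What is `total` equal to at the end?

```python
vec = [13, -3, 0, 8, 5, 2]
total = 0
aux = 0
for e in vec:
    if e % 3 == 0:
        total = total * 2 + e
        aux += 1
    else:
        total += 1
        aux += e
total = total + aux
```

31

e=13: not %3==0, total = 0+1 = 1; aux=13
e=-3: %3==0, total = 1*2+(-3) = -1; aux=14
e=0: %3==0, total = (-1)*2+0 = -2; aux=15
e=8: not %3==0, total = (-2)+1 = -1; aux=23
e=5: not %3==0, total = (-1)+1 = 0; aux=28
e=2: not %3==0, total = 0+1 = 1; aux=30
total+aux = 1+30 = 31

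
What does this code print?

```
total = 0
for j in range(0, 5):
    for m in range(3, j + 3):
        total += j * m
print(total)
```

125

j=1,m=3: total = 0+3 = 3
j=2,m=3: total = 3+6 = 9
j=2,m=4: total = 9+8 = 17
j=3,m=3: total = 17+9 = 26
j=3,m=4: total = 26+12 = 38
j=3,m=5: total = 38+15 = 53
j=4,m=3: total = 53+12 = 65
j=4,m=4: total = 65+16 = 81
j=4,m=5: total = 81+20 = 101
j=4,m=6: total = 101+24 = 125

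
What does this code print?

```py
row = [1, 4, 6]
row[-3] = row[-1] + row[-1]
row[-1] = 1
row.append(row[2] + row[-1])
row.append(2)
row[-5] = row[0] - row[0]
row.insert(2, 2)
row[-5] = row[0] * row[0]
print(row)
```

row[-3] = row[-1]+row[-1] = 6+6 = 12 → [12, 4, 6]
row[-1] = 1 → [12, 4, 1]
append row[2]+row[-1] = 1+1 = 2 → [12, 4, 1, 2]
append 2 → [12, 4, 1, 2, 2]
row[-5] = row[0]-row[0] = 12-12 = 0 → [0, 4, 1, 2, 2]
insert 2 at 2 → [0, 4, 2, 1, 2, 2]
row[-5] = row[0]*row[0] = 0*0 = 0 → [0, 0, 2, 1, 2, 2]

[0, 0, 2, 1, 2, 2]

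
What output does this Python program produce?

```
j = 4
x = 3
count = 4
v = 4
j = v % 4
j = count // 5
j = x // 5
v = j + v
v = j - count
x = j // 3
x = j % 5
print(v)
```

j = 4%4 = 0
j = 4//5 = 0
j = 3//5 = 0
v = 0+4 = 4
v = 0-4 = -4
x = 0//3 = 0
x = 0%5 = 0

-4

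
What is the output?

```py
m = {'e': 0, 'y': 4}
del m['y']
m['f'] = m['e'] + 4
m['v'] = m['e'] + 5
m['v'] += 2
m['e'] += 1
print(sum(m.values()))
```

del 'y' → {'e': 0}
m['f'] = m['e']+4 = 4 → {'e': 0, 'f': 4}
m['v'] = m['e']+5 = 5 → {'e': 0, 'f': 4, 'v': 5}
m['v'] = 5+2 = 7 → {'e': 0, 'f': 4, 'v': 7}
m['e'] = 0+1 = 1 → {'e': 1, 'f': 4, 'v': 7}
sum of values = 12

12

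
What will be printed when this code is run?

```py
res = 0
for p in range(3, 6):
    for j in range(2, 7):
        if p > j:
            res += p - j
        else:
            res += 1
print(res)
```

p=3,j=2: 3>2, res = 0+1 = 1
p=3,j=3: not 3>3, res = 1+1 = 2
p=3,j=4: not 3>4, res = 2+1 = 3
p=3,j=5: not 3>5, res = 3+1 = 4
p=3,j=6: not 3>6, res = 4+1 = 5
p=4,j=2: 4>2, res = 5+2 = 7
p=4,j=3: 4>3, res = 7+1 = 8
p=4,j=4: not 4>4, res = 8+1 = 9
p=4,j=5: not 4>5, res = 9+1 = 10
p=4,j=6: not 4>6, res = 10+1 = 11
p=5,j=2: 5>2, res = 11+3 = 14
p=5,j=3: 5>3, res = 14+2 = 16
p=5,j=4: 5>4, res = 16+1 = 17
p=5,j=5: not 5>5, res = 17+1 = 18
p=5,j=6: not 5>6, res = 18+1 = 19

19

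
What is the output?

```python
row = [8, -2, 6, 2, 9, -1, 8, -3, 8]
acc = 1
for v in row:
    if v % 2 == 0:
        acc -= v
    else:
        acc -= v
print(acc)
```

v=8: even, acc = 1-8 = -7
v=-2: even, acc = (-7)-(-2) = -5
v=6: even, acc = (-5)-6 = -11
v=2: even, acc = (-11)-2 = -13
v=9: not even, acc = (-13)-9 = -22
v=-1: not even, acc = (-22)-(-1) = -21
v=8: even, acc = (-21)-8 = -29
v=-3: not even, acc = (-29)-(-3) = -26
v=8: even, acc = (-26)-8 = -34

-34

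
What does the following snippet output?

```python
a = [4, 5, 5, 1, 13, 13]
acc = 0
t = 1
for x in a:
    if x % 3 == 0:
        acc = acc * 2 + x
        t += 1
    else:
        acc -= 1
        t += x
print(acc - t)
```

x=4: not %3==0, acc = 0-1 = -1; t=5
x=5: not %3==0, acc = (-1)-1 = -2; t=10
x=5: not %3==0, acc = (-2)-1 = -3; t=15
x=1: not %3==0, acc = (-3)-1 = -4; t=16
x=13: not %3==0, acc = (-4)-1 = -5; t=29
x=13: not %3==0, acc = (-5)-1 = -6; t=42
acc-t = (-6)-42 = -48

-48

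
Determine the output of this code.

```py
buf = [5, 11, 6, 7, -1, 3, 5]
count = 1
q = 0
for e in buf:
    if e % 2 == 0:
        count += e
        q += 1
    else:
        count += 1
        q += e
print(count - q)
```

e=5: not even, count = 1+1 = 2; q=5
e=11: not even, count = 2+1 = 3; q=16
e=6: even, count = 3+6 = 9; q=17
e=7: not even, count = 9+1 = 10; q=24
e=-1: not even, count = 10+1 = 11; q=23
e=3: not even, count = 11+1 = 12; q=26
e=5: not even, count = 12+1 = 13; q=31
count-q = 13-31 = -18

-18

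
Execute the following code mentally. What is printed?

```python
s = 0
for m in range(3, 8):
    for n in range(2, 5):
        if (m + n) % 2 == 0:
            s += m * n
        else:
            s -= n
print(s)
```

m=3,n=2: odd sum, s = 0-2 = -2
m=3,n=3: even sum, s = (-2)+9 = 7
m=3,n=4: odd sum, s = 7-4 = 3
m=4,n=2: even sum, s = 3+8 = 11
m=4,n=3: odd sum, s = 11-3 = 8
m=4,n=4: even sum, s = 8+16 = 24
m=5,n=2: odd sum, s = 24-2 = 22
m=5,n=3: even sum, s = 22+15 = 37
m=5,n=4: odd sum, s = 37-4 = 33
m=6,n=2: even sum, s = 33+12 = 45
m=6,n=3: odd sum, s = 45-3 = 42
m=6,n=4: even sum, s = 42+24 = 66
m=7,n=2: odd sum, s = 66-2 = 64
m=7,n=3: even sum, s = 64+21 = 85
m=7,n=4: odd sum, s = 85-4 = 81

81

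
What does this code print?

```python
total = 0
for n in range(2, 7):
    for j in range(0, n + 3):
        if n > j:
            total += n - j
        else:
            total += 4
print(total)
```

n=2,j=0: 2>0, total = 0+2 = 2
n=2,j=1: 2>1, total = 2+1 = 3
n=2,j=2: not 2>2, total = 3+4 = 7
n=2,j=3: not 2>3, total = 7+4 = 11
n=2,j=4: not 2>4, total = 11+4 = 15
n=3,j=0: 3>0, total = 15+3 = 18
n=3,j=1: 3>1, total = 18+2 = 20
n=3,j=2: 3>2, total = 20+1 = 21
n=3,j=3: not 3>3, total = 21+4 = 25
n=3,j=4: not 3>4, total = 25+4 = 29
n=3,j=5: not 3>5, total = 29+4 = 33
n=4,j=0: 4>0, total = 33+4 = 37
n=4,j=1: 4>1, total = 37+3 = 40
n=4,j=2: 4>2, total = 40+2 = 42
n=4,j=3: 4>3, total = 42+1 = 43
n=4,j=4: not 4>4, total = 43+4 = 47
n=4,j=5: not 4>5, total = 47+4 = 51
n=4,j=6: not 4>6, total = 51+4 = 55
n=5,j=0: 5>0, total = 55+5 = 60
n=5,j=1: 5>1, total = 60+4 = 64
n=5,j=2: 5>2, total = 64+3 = 67
n=5,j=3: 5>3, total = 67+2 = 69
n=5,j=4: 5>4, total = 69+1 = 70
n=5,j=5: not 5>5, total = 70+4 = 74
n=5,j=6: not 5>6, total = 74+4 = 78
n=5,j=7: not 5>7, total = 78+4 = 82
n=6,j=0: 6>0, total = 82+6 = 88
n=6,j=1: 6>1, total = 88+5 = 93
n=6,j=2: 6>2, total = 93+4 = 97
n=6,j=3: 6>3, total = 97+3 = 100
n=6,j=4: 6>4, total = 100+2 = 102
n=6,j=5: 6>5, total = 102+1 = 103
n=6,j=6: not 6>6, total = 103+4 = 107
n=6,j=7: not 6>7, total = 107+4 = 111
n=6,j=8: not 6>8, total = 111+4 = 115

115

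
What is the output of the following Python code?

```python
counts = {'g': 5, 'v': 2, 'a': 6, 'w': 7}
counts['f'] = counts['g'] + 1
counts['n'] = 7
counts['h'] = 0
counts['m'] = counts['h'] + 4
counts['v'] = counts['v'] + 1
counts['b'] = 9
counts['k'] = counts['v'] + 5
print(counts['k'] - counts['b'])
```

counts['f'] = counts['g']+1 = 6 → {'g': 5, 'v': 2, 'a': 6, 'w': 7, 'f': 6}
counts['n'] = 7 → {'g': 5, 'v': 2, 'a': 6, 'w': 7, 'f': 6, 'n': 7}
counts['h'] = 0 → {'g': 5, 'v': 2, 'a': 6, 'w': 7, 'f': 6, 'n': 7, 'h': 0}
counts['m'] = counts['h']+4 = 4 → {'g': 5, 'v': 2, 'a': 6, 'w': 7, 'f': 6, 'n': 7, 'h': 0, 'm': 4}
counts['v'] = counts['v']+1 = 3 → {'g': 5, 'v': 3, 'a': 6, 'w': 7, 'f': 6, 'n': 7, 'h': 0, 'm': 4}
counts['b'] = 9 → {'g': 5, 'v': 3, 'a': 6, 'w': 7, 'f': 6, 'n': 7, 'h': 0, 'm': 4, 'b': 9}
counts['k'] = counts['v']+5 = 8 → {'g': 5, 'v': 3, 'a': 6, 'w': 7, 'f': 6, 'n': 7, 'h': 0, 'm': 4, 'b': 9, 'k': 8}
counts['k']-counts['b'] = 8-9 = -1

-1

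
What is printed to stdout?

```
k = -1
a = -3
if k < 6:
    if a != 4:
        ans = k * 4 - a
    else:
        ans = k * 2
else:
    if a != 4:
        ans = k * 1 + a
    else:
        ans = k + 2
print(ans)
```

-1

k=-1, a=-3
k < 6 is True; a != 4 is True
→ ans = k * 4 - a = -1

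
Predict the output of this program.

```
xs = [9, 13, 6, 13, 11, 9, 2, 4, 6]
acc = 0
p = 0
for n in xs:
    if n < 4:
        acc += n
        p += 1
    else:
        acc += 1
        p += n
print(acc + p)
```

82

n=9: not <4, acc = 0+1 = 1; p=9
n=13: not <4, acc = 1+1 = 2; p=22
n=6: not <4, acc = 2+1 = 3; p=28
n=13: not <4, acc = 3+1 = 4; p=41
n=11: not <4, acc = 4+1 = 5; p=52
n=9: not <4, acc = 5+1 = 6; p=61
n=2: <4, acc = 6+2 = 8; p=62
n=4: not <4, acc = 8+1 = 9; p=66
n=6: not <4, acc = 9+1 = 10; p=72
acc+p = 10+72 = 82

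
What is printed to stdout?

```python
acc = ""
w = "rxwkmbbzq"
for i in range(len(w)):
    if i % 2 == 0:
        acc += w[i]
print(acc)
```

rwmbq

i=0: add 'r' → 'r'
i=1: skip
i=2: add 'w' → 'rw'
i=3: skip
i=4: add 'm' → 'rwm'
i=5: skip
i=6: add 'b' → 'rwmb'
i=7: skip
i=8: add 'q' → 'rwmbq'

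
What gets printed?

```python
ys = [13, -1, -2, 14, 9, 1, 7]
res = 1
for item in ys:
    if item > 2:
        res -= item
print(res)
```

-42

item=13: >2, res = 1-13 = -12
item=-1: not >2
item=-2: not >2
item=14: >2, res = (-12)-14 = -26
item=9: >2, res = (-26)-9 = -35
item=1: not >2
item=7: >2, res = (-35)-7 = -42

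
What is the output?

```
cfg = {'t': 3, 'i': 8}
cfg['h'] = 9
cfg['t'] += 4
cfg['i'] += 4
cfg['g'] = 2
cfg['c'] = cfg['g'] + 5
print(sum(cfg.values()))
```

cfg['h'] = 9 → {'t': 3, 'i': 8, 'h': 9}
cfg['t'] = 3+4 = 7 → {'t': 7, 'i': 8, 'h': 9}
cfg['i'] = 8+4 = 12 → {'t': 7, 'i': 12, 'h': 9}
cfg['g'] = 2 → {'t': 7, 'i': 12, 'h': 9, 'g': 2}
cfg['c'] = cfg['g']+5 = 7 → {'t': 7, 'i': 12, 'h': 9, 'g': 2, 'c': 7}
sum of values = 37

37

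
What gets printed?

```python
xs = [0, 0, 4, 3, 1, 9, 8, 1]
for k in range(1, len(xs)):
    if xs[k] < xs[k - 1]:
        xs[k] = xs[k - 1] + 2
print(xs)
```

k=1: 0>=0, unchanged → [0, 0, 4, 3, 1, 9, 8, 1]
k=2: 4>=0, unchanged → [0, 0, 4, 3, 1, 9, 8, 1]
k=3: 3<4, xs[3] = 4+2 = 6 → [0, 0, 4, 6, 1, 9, 8, 1]
k=4: 1<6, xs[4] = 6+2 = 8 → [0, 0, 4, 6, 8, 9, 8, 1]
k=5: 9>=8, unchanged → [0, 0, 4, 6, 8, 9, 8, 1]
k=6: 8<9, xs[6] = 9+2 = 11 → [0, 0, 4, 6, 8, 9, 11, 1]
k=7: 1<11, xs[7] = 11+2 = 13 → [0, 0, 4, 6, 8, 9, 11, 13]

[0, 0, 4, 6, 8, 9, 11, 13]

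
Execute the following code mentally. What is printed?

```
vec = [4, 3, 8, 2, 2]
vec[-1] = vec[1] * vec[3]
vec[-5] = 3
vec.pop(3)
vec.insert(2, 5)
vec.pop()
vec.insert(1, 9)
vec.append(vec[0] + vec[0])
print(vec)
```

vec[-1] = vec[1]*vec[3] = 3*2 = 6 → [4, 3, 8, 2, 6]
vec[-5] = 3 → [3, 3, 8, 2, 6]
pop(3) removes 2 → [3, 3, 8, 6]
insert 5 at 2 → [3, 3, 5, 8, 6]
pop() removes 6 → [3, 3, 5, 8]
insert 9 at 1 → [3, 9, 3, 5, 8]
append vec[0]+vec[0] = 3+3 = 6 → [3, 9, 3, 5, 8, 6]

[3, 9, 3, 5, 8, 6]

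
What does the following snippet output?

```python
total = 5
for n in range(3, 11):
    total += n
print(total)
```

57

n=3: total = 5+3 = 8
n=4: total = 8+4 = 12
n=5: total = 12+5 = 17
n=6: total = 17+6 = 23
n=7: total = 23+7 = 30
n=8: total = 30+8 = 38
n=9: total = 38+9 = 47
n=10: total = 47+10 = 57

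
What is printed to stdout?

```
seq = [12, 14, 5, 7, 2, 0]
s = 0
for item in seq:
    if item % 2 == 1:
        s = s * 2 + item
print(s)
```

17

item=12: not odd
item=14: not odd
item=5: odd, s = 0*2+5 = 5
item=7: odd, s = 5*2+7 = 17
item=2: not odd
item=0: not odd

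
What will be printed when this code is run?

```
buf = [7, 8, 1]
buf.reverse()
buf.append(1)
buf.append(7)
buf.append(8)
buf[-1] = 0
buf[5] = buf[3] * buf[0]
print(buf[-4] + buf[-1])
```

8

reverse → [1, 8, 7]
append 1 → [1, 8, 7, 1]
append 7 → [1, 8, 7, 1, 7]
append 8 → [1, 8, 7, 1, 7, 8]
buf[-1] = 0 → [1, 8, 7, 1, 7, 0]
buf[5] = buf[3]*buf[0] = 1*1 = 1 → [1, 8, 7, 1, 7, 1]
buf[-4]+buf[-1] = 7+1 = 8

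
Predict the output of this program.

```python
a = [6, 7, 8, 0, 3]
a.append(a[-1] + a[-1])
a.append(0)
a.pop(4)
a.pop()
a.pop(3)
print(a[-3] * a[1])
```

append a[-1]+a[-1] = 3+3 = 6 → [6, 7, 8, 0, 3, 6]
append 0 → [6, 7, 8, 0, 3, 6, 0]
pop(4) removes 3 → [6, 7, 8, 0, 6, 0]
pop() removes 0 → [6, 7, 8, 0, 6]
pop(3) removes 0 → [6, 7, 8, 6]
a[-3]*a[1] = 7*7 = 49

49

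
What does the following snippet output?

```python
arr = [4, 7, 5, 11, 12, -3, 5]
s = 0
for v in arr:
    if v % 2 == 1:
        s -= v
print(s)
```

v=4: not odd
v=7: odd, s = 0-7 = -7
v=5: odd, s = (-7)-5 = -12
v=11: odd, s = (-12)-11 = -23
v=12: not odd
v=-3: odd, s = (-23)-(-3) = -20
v=5: odd, s = (-20)-5 = -25

-25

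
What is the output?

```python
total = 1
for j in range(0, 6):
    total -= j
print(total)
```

j=0: total = 1-0 = 1
j=1: total = 1-1 = 0
j=2: total = 0-2 = -2
j=3: total = (-2)-3 = -5
j=4: total = (-5)-4 = -9
j=5: total = (-9)-5 = -14

-14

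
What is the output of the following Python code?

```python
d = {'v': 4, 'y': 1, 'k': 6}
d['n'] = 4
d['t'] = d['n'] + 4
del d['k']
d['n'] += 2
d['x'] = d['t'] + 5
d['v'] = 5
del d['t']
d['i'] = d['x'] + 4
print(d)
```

d['n'] = 4 → {'v': 4, 'y': 1, 'k': 6, 'n': 4}
d['t'] = d['n']+4 = 8 → {'v': 4, 'y': 1, 'k': 6, 'n': 4, 't': 8}
del 'k' → {'v': 4, 'y': 1, 'n': 4, 't': 8}
d['n'] = 4+2 = 6 → {'v': 4, 'y': 1, 'n': 6, 't': 8}
d['x'] = d['t']+5 = 13 → {'v': 4, 'y': 1, 'n': 6, 't': 8, 'x': 13}
d['v'] = 5 → {'v': 5, 'y': 1, 'n': 6, 't': 8, 'x': 13}
del 't' → {'v': 5, 'y': 1, 'n': 6, 'x': 13}
d['i'] = d['x']+4 = 17 → {'v': 5, 'y': 1, 'n': 6, 'x': 13, 'i': 17}

{'v': 5, 'y': 1, 'n': 6, 'x': 13, 'i': 17}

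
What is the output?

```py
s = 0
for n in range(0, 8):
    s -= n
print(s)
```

-28

n=0: s = 0-0 = 0
n=1: s = 0-1 = -1
n=2: s = (-1)-2 = -3
n=3: s = (-3)-3 = -6
n=4: s = (-6)-4 = -10
n=5: s = (-10)-5 = -15
n=6: s = (-15)-6 = -21
n=7: s = (-21)-7 = -28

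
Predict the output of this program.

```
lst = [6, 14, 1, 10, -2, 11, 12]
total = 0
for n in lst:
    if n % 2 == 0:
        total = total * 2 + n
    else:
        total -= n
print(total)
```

n=6: even, total = 0*2+6 = 6
n=14: even, total = 6*2+14 = 26
n=1: not even, total = 26-1 = 25
n=10: even, total = 25*2+10 = 60
n=-2: even, total = 60*2+(-2) = 118
n=11: not even, total = 118-11 = 107
n=12: even, total = 107*2+12 = 226

226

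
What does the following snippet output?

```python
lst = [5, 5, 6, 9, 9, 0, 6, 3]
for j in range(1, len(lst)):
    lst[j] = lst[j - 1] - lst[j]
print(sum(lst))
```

j=1: lst[1] = 5-5 = 0 → [5, 0, 6, 9, 9, 0, 6, 3]
j=2: lst[2] = 0-6 = -6 → [5, 0, -6, 9, 9, 0, 6, 3]
j=3: lst[3] = (-6)-9 = -15 → [5, 0, -6, -15, 9, 0, 6, 3]
j=4: lst[4] = (-15)-9 = -24 → [5, 0, -6, -15, -24, 0, 6, 3]
j=5: lst[5] = (-24)-0 = -24 → [5, 0, -6, -15, -24, -24, 6, 3]
j=6: lst[6] = (-24)-6 = -30 → [5, 0, -6, -15, -24, -24, -30, 3]
j=7: lst[7] = (-30)-3 = -33 → [5, 0, -6, -15, -24, -24, -30, -33]
sum = -127

-127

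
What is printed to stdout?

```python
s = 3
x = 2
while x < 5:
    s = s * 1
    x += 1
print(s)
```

3

x=2: s = 3*1 = 3
x=3: s = 3*1 = 3
x=4: s = 3*1 = 3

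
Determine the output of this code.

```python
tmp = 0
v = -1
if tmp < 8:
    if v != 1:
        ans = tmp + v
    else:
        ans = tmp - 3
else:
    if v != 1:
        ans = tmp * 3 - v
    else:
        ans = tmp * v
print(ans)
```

-1

tmp=0, v=-1
tmp < 8 is True; v != 1 is True
→ ans = tmp + v = -1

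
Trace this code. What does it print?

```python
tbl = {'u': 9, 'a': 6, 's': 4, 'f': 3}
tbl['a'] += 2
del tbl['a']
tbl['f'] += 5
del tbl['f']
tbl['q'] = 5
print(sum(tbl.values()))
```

tbl['a'] = 6+2 = 8 → {'u': 9, 'a': 8, 's': 4, 'f': 3}
del 'a' → {'u': 9, 's': 4, 'f': 3}
tbl['f'] = 3+5 = 8 → {'u': 9, 's': 4, 'f': 8}
del 'f' → {'u': 9, 's': 4}
tbl['q'] = 5 → {'u': 9, 's': 4, 'q': 5}
sum of values = 18

18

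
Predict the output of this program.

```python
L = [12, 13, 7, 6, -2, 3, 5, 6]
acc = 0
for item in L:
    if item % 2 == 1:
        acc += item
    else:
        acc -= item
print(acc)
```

6

item=12: not odd, acc = 0-12 = -12
item=13: odd, acc = (-12)+13 = 1
item=7: odd, acc = 1+7 = 8
item=6: not odd, acc = 8-6 = 2
item=-2: not odd, acc = 2-(-2) = 4
item=3: odd, acc = 4+3 = 7
item=5: odd, acc = 7+5 = 12
item=6: not odd, acc = 12-6 = 6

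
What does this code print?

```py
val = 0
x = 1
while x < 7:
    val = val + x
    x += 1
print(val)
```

21

x=1: val = 0+1 = 1
x=2: val = 1+2 = 3
x=3: val = 3+3 = 6
x=4: val = 6+4 = 10
x=5: val = 10+5 = 15
x=6: val = 15+6 = 21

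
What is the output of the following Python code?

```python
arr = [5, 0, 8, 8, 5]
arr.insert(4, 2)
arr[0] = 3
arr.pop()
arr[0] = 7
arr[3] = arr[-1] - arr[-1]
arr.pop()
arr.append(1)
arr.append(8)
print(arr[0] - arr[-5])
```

7

insert 2 at 4 → [5, 0, 8, 8, 2, 5]
arr[0] = 3 → [3, 0, 8, 8, 2, 5]
pop() removes 5 → [3, 0, 8, 8, 2]
arr[0] = 7 → [7, 0, 8, 8, 2]
arr[3] = arr[-1]-arr[-1] = 2-2 = 0 → [7, 0, 8, 0, 2]
pop() removes 2 → [7, 0, 8, 0]
append 1 → [7, 0, 8, 0, 1]
append 8 → [7, 0, 8, 0, 1, 8]
arr[0]-arr[-5] = 7-0 = 7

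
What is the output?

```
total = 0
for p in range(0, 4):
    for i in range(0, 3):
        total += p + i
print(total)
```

p=0,i=0: total = 0+0 = 0
p=0,i=1: total = 0+1 = 1
p=0,i=2: total = 1+2 = 3
p=1,i=0: total = 3+1 = 4
p=1,i=1: total = 4+2 = 6
p=1,i=2: total = 6+3 = 9
p=2,i=0: total = 9+2 = 11
p=2,i=1: total = 11+3 = 14
p=2,i=2: total = 14+4 = 18
p=3,i=0: total = 18+3 = 21
p=3,i=1: total = 21+4 = 25
p=3,i=2: total = 25+5 = 30

30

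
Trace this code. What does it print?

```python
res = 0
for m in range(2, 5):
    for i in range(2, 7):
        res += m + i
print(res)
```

m=2,i=2: res = 0+4 = 4
m=2,i=3: res = 4+5 = 9
m=2,i=4: res = 9+6 = 15
m=2,i=5: res = 15+7 = 22
m=2,i=6: res = 22+8 = 30
m=3,i=2: res = 30+5 = 35
m=3,i=3: res = 35+6 = 41
m=3,i=4: res = 41+7 = 48
m=3,i=5: res = 48+8 = 56
m=3,i=6: res = 56+9 = 65
m=4,i=2: res = 65+6 = 71
m=4,i=3: res = 71+7 = 78
m=4,i=4: res = 78+8 = 86
m=4,i=5: res = 86+9 = 95
m=4,i=6: res = 95+10 = 105

105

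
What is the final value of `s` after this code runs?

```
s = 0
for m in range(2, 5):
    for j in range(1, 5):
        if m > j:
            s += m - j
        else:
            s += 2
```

m=2,j=1: 2>1, s = 0+1 = 1
m=2,j=2: not 2>2, s = 1+2 = 3
m=2,j=3: not 2>3, s = 3+2 = 5
m=2,j=4: not 2>4, s = 5+2 = 7
m=3,j=1: 3>1, s = 7+2 = 9
m=3,j=2: 3>2, s = 9+1 = 10
m=3,j=3: not 3>3, s = 10+2 = 12
m=3,j=4: not 3>4, s = 12+2 = 14
m=4,j=1: 4>1, s = 14+3 = 17
m=4,j=2: 4>2, s = 17+2 = 19
m=4,j=3: 4>3, s = 19+1 = 20
m=4,j=4: not 4>4, s = 20+2 = 22

22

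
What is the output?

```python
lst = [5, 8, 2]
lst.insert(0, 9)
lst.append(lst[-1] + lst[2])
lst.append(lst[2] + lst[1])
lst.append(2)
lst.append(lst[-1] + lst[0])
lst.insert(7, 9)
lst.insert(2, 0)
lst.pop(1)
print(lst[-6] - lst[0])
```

-7

insert 9 at 0 → [9, 5, 8, 2]
append lst[-1]+lst[2] = 2+8 = 10 → [9, 5, 8, 2, 10]
append lst[2]+lst[1] = 8+5 = 13 → [9, 5, 8, 2, 10, 13]
append 2 → [9, 5, 8, 2, 10, 13, 2]
append lst[-1]+lst[0] = 2+9 = 11 → [9, 5, 8, 2, 10, 13, 2, 11]
insert 9 at 7 → [9, 5, 8, 2, 10, 13, 2, 9, 11]
insert 0 at 2 → [9, 5, 0, 8, 2, 10, 13, 2, 9, 11]
pop(1) removes 5 → [9, 0, 8, 2, 10, 13, 2, 9, 11]
lst[-6]-lst[0] = 2-9 = -7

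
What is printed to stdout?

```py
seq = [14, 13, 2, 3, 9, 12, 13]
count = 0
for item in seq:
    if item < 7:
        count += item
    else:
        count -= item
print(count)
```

-56

item=14: not <7, count = 0-14 = -14
item=13: not <7, count = (-14)-13 = -27
item=2: <7, count = (-27)+2 = -25
item=3: <7, count = (-25)+3 = -22
item=9: not <7, count = (-22)-9 = -31
item=12: not <7, count = (-31)-12 = -43
item=13: not <7, count = (-43)-13 = -56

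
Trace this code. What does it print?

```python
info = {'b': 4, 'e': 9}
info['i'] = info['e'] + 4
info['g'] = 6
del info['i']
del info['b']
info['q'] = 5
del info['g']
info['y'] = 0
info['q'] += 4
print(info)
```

info['i'] = info['e']+4 = 13 → {'b': 4, 'e': 9, 'i': 13}
info['g'] = 6 → {'b': 4, 'e': 9, 'i': 13, 'g': 6}
del 'i' → {'b': 4, 'e': 9, 'g': 6}
del 'b' → {'e': 9, 'g': 6}
info['q'] = 5 → {'e': 9, 'g': 6, 'q': 5}
del 'g' → {'e': 9, 'q': 5}
info['y'] = 0 → {'e': 9, 'q': 5, 'y': 0}
info['q'] = 5+4 = 9 → {'e': 9, 'q': 9, 'y': 0}

{'e': 9, 'q': 9, 'y': 0}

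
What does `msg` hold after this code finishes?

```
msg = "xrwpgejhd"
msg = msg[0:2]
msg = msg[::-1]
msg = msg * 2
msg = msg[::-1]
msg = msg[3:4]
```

slice [0:2] → 'xr'
reverse → 'rx'
repeat ×2 → 'rxrx'
reverse → 'xrxr'
slice [3:4] → 'r'

'r'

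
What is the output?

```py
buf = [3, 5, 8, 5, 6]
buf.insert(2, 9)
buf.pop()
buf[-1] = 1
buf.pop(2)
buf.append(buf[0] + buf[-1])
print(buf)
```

[3, 5, 8, 1, 4]

insert 9 at 2 → [3, 5, 9, 8, 5, 6]
pop() removes 6 → [3, 5, 9, 8, 5]
buf[-1] = 1 → [3, 5, 9, 8, 1]
pop(2) removes 9 → [3, 5, 8, 1]
append buf[0]+buf[-1] = 3+1 = 4 → [3, 5, 8, 1, 4]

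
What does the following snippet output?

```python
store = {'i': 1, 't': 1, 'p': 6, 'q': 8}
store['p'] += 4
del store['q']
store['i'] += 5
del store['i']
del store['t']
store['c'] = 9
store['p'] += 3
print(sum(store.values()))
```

22

store['p'] = 6+4 = 10 → {'i': 1, 't': 1, 'p': 10, 'q': 8}
del 'q' → {'i': 1, 't': 1, 'p': 10}
store['i'] = 1+5 = 6 → {'i': 6, 't': 1, 'p': 10}
del 'i' → {'t': 1, 'p': 10}
del 't' → {'p': 10}
store['c'] = 9 → {'p': 10, 'c': 9}
store['p'] = 10+3 = 13 → {'p': 13, 'c': 9}
sum of values = 22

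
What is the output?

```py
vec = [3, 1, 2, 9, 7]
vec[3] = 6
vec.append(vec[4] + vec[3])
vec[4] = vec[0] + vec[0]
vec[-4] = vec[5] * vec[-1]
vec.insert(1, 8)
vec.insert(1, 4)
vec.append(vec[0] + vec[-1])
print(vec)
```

vec[3] = 6 → [3, 1, 2, 6, 7]
append vec[4]+vec[3] = 7+6 = 13 → [3, 1, 2, 6, 7, 13]
vec[4] = vec[0]+vec[0] = 3+3 = 6 → [3, 1, 2, 6, 6, 13]
vec[-4] = vec[5]*vec[-1] = 13*13 = 169 → [3, 1, 169, 6, 6, 13]
insert 8 at 1 → [3, 8, 1, 169, 6, 6, 13]
insert 4 at 1 → [3, 4, 8, 1, 169, 6, 6, 13]
append vec[0]+vec[-1] = 3+13 = 16 → [3, 4, 8, 1, 169, 6, 6, 13, 16]

[3, 4, 8, 1, 169, 6, 6, 13, 16]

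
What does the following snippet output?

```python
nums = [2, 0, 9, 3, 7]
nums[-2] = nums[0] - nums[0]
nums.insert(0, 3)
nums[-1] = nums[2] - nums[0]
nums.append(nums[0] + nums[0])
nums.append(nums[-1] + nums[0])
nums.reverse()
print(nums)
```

[9, 6, -3, 0, 9, 0, 2, 3]

nums[-2] = nums[0]-nums[0] = 2-2 = 0 → [2, 0, 9, 0, 7]
insert 3 at 0 → [3, 2, 0, 9, 0, 7]
nums[-1] = nums[2]-nums[0] = 0-3 = -3 → [3, 2, 0, 9, 0, -3]
append nums[0]+nums[0] = 3+3 = 6 → [3, 2, 0, 9, 0, -3, 6]
append nums[-1]+nums[0] = 6+3 = 9 → [3, 2, 0, 9, 0, -3, 6, 9]
reverse → [9, 6, -3, 0, 9, 0, 2, 3]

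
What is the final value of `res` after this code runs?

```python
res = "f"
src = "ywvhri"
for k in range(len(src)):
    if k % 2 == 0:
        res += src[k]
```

'fyvr'

k=0: add 'y' → 'fy'
k=1: skip
k=2: add 'v' → 'fyv'
k=3: skip
k=4: add 'r' → 'fyvr'
k=5: skip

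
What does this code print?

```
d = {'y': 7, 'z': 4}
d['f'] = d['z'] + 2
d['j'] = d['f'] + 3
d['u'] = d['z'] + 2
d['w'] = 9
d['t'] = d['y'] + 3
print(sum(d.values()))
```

51

d['f'] = d['z']+2 = 6 → {'y': 7, 'z': 4, 'f': 6}
d['j'] = d['f']+3 = 9 → {'y': 7, 'z': 4, 'f': 6, 'j': 9}
d['u'] = d['z']+2 = 6 → {'y': 7, 'z': 4, 'f': 6, 'j': 9, 'u': 6}
d['w'] = 9 → {'y': 7, 'z': 4, 'f': 6, 'j': 9, 'u': 6, 'w': 9}
d['t'] = d['y']+3 = 10 → {'y': 7, 'z': 4, 'f': 6, 'j': 9, 'u': 6, 'w': 9, 't': 10}
sum of values = 51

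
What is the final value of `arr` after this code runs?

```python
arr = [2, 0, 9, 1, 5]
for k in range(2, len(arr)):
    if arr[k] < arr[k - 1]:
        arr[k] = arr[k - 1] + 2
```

[2, 0, 9, 11, 13]

k=2: 9>=0, unchanged → [2, 0, 9, 1, 5]
k=3: 1<9, arr[3] = 9+2 = 11 → [2, 0, 9, 11, 5]
k=4: 5<11, arr[4] = 11+2 = 13 → [2, 0, 9, 11, 13]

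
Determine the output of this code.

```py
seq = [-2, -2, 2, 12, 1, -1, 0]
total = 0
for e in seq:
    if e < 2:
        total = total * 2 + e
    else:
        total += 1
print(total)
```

-30

e=-2: <2, total = 0*2+(-2) = -2
e=-2: <2, total = (-2)*2+(-2) = -6
e=2: not <2, total = (-6)+1 = -5
e=12: not <2, total = (-5)+1 = -4
e=1: <2, total = (-4)*2+1 = -7
e=-1: <2, total = (-7)*2+(-1) = -15
e=0: <2, total = (-15)*2+0 = -30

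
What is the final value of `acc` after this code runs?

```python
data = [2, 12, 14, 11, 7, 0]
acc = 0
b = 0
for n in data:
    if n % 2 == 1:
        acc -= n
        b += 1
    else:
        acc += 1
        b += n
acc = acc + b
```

16

n=2: not odd, acc = 0+1 = 1; b=2
n=12: not odd, acc = 1+1 = 2; b=14
n=14: not odd, acc = 2+1 = 3; b=28
n=11: odd, acc = 3-11 = -8; b=29
n=7: odd, acc = (-8)-7 = -15; b=30
n=0: not odd, acc = (-15)+1 = -14; b=30
acc+b = (-14)+30 = 16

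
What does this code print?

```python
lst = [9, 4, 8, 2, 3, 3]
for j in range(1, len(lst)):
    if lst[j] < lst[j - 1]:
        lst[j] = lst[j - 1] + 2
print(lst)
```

j=1: 4<9, lst[1] = 9+2 = 11 → [9, 11, 8, 2, 3, 3]
j=2: 8<11, lst[2] = 11+2 = 13 → [9, 11, 13, 2, 3, 3]
j=3: 2<13, lst[3] = 13+2 = 15 → [9, 11, 13, 15, 3, 3]
j=4: 3<15, lst[4] = 15+2 = 17 → [9, 11, 13, 15, 17, 3]
j=5: 3<17, lst[5] = 17+2 = 19 → [9, 11, 13, 15, 17, 19]

[9, 11, 13, 15, 17, 19]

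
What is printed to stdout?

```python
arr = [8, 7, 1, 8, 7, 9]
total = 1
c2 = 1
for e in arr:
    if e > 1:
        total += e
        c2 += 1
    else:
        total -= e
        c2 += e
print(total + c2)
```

46

e=8: >1, total = 1+8 = 9; c2=2
e=7: >1, total = 9+7 = 16; c2=3
e=1: not >1, total = 16-1 = 15; c2=4
e=8: >1, total = 15+8 = 23; c2=5
e=7: >1, total = 23+7 = 30; c2=6
e=9: >1, total = 30+9 = 39; c2=7
total+c2 = 39+7 = 46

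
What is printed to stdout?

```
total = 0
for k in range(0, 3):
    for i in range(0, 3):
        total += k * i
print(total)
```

k=0,i=0: total = 0+0 = 0
k=0,i=1: total = 0+0 = 0
k=0,i=2: total = 0+0 = 0
k=1,i=0: total = 0+0 = 0
k=1,i=1: total = 0+1 = 1
k=1,i=2: total = 1+2 = 3
k=2,i=0: total = 3+0 = 3
k=2,i=1: total = 3+2 = 5
k=2,i=2: total = 5+4 = 9

9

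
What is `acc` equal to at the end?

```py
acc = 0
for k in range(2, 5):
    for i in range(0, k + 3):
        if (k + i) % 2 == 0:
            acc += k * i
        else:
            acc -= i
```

k=2,i=0: even sum, acc = 0+0 = 0
k=2,i=1: odd sum, acc = 0-1 = -1
k=2,i=2: even sum, acc = (-1)+4 = 3
k=2,i=3: odd sum, acc = 3-3 = 0
k=2,i=4: even sum, acc = 0+8 = 8
k=3,i=0: odd sum, acc = 8-0 = 8
k=3,i=1: even sum, acc = 8+3 = 11
k=3,i=2: odd sum, acc = 11-2 = 9
k=3,i=3: even sum, acc = 9+9 = 18
k=3,i=4: odd sum, acc = 18-4 = 14
k=3,i=5: even sum, acc = 14+15 = 29
k=4,i=0: even sum, acc = 29+0 = 29
k=4,i=1: odd sum, acc = 29-1 = 28
k=4,i=2: even sum, acc = 28+8 = 36
k=4,i=3: odd sum, acc = 36-3 = 33
k=4,i=4: even sum, acc = 33+16 = 49
k=4,i=5: odd sum, acc = 49-5 = 44
k=4,i=6: even sum, acc = 44+24 = 68

68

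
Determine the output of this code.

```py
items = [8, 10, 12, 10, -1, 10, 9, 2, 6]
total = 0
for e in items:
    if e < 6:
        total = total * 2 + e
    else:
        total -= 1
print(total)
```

e=8: not <6, total = 0-1 = -1
e=10: not <6, total = (-1)-1 = -2
e=12: not <6, total = (-2)-1 = -3
e=10: not <6, total = (-3)-1 = -4
e=-1: <6, total = (-4)*2+(-1) = -9
e=10: not <6, total = (-9)-1 = -10
e=9: not <6, total = (-10)-1 = -11
e=2: <6, total = (-11)*2+2 = -20
e=6: not <6, total = (-20)-1 = -21

-21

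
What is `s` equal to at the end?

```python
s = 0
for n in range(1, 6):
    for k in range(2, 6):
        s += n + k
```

n=1,k=2: s = 0+3 = 3
n=1,k=3: s = 3+4 = 7
n=1,k=4: s = 7+5 = 12
n=1,k=5: s = 12+6 = 18
n=2,k=2: s = 18+4 = 22
n=2,k=3: s = 22+5 = 27
n=2,k=4: s = 27+6 = 33
n=2,k=5: s = 33+7 = 40
n=3,k=2: s = 40+5 = 45
n=3,k=3: s = 45+6 = 51
n=3,k=4: s = 51+7 = 58
n=3,k=5: s = 58+8 = 66
n=4,k=2: s = 66+6 = 72
n=4,k=3: s = 72+7 = 79
n=4,k=4: s = 79+8 = 87
n=4,k=5: s = 87+9 = 96
n=5,k=2: s = 96+7 = 103
n=5,k=3: s = 103+8 = 111
n=5,k=4: s = 111+9 = 120
n=5,k=5: s = 120+10 = 130

130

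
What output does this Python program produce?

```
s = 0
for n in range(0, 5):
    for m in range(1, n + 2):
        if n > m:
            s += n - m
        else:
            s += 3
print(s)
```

n=0,m=1: not 0>1, s = 0+3 = 3
n=1,m=1: not 1>1, s = 3+3 = 6
n=1,m=2: not 1>2, s = 6+3 = 9
n=2,m=1: 2>1, s = 9+1 = 10
n=2,m=2: not 2>2, s = 10+3 = 13
n=2,m=3: not 2>3, s = 13+3 = 16
n=3,m=1: 3>1, s = 16+2 = 18
n=3,m=2: 3>2, s = 18+1 = 19
n=3,m=3: not 3>3, s = 19+3 = 22
n=3,m=4: not 3>4, s = 22+3 = 25
n=4,m=1: 4>1, s = 25+3 = 28
n=4,m=2: 4>2, s = 28+2 = 30
n=4,m=3: 4>3, s = 30+1 = 31
n=4,m=4: not 4>4, s = 31+3 = 34
n=4,m=5: not 4>5, s = 34+3 = 37

37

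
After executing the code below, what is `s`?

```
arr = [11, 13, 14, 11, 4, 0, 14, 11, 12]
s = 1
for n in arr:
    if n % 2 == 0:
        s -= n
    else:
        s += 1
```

n=11: not even, s = 1+1 = 2
n=13: not even, s = 2+1 = 3
n=14: even, s = 3-14 = -11
n=11: not even, s = (-11)+1 = -10
n=4: even, s = (-10)-4 = -14
n=0: even, s = (-14)-0 = -14
n=14: even, s = (-14)-14 = -28
n=11: not even, s = (-28)+1 = -27
n=12: even, s = (-27)-12 = -39

-39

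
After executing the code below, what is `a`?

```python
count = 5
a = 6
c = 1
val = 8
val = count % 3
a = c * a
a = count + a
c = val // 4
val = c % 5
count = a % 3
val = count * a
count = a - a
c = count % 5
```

val = 5%3 = 2
a = 1*6 = 6
a = 5+6 = 11
c = 2//4 = 0
val = 0%5 = 0
count = 11%3 = 2
val = 2*11 = 22
count = 11-11 = 0
c = 0%5 = 0

11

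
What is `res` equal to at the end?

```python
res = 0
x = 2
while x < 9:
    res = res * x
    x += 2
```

x=2: res = 0*2 = 0
x=4: res = 0*4 = 0
x=6: res = 0*6 = 0
x=8: res = 0*8 = 0

0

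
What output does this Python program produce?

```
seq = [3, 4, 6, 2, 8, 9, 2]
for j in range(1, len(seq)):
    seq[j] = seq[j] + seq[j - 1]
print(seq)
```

[3, 7, 13, 15, 23, 32, 34]

j=1: seq[1] = 4+3 = 7 → [3, 7, 6, 2, 8, 9, 2]
j=2: seq[2] = 6+7 = 13 → [3, 7, 13, 2, 8, 9, 2]
j=3: seq[3] = 2+13 = 15 → [3, 7, 13, 15, 8, 9, 2]
j=4: seq[4] = 8+15 = 23 → [3, 7, 13, 15, 23, 9, 2]
j=5: seq[5] = 9+23 = 32 → [3, 7, 13, 15, 23, 32, 2]
j=6: seq[6] = 2+32 = 34 → [3, 7, 13, 15, 23, 32, 34]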